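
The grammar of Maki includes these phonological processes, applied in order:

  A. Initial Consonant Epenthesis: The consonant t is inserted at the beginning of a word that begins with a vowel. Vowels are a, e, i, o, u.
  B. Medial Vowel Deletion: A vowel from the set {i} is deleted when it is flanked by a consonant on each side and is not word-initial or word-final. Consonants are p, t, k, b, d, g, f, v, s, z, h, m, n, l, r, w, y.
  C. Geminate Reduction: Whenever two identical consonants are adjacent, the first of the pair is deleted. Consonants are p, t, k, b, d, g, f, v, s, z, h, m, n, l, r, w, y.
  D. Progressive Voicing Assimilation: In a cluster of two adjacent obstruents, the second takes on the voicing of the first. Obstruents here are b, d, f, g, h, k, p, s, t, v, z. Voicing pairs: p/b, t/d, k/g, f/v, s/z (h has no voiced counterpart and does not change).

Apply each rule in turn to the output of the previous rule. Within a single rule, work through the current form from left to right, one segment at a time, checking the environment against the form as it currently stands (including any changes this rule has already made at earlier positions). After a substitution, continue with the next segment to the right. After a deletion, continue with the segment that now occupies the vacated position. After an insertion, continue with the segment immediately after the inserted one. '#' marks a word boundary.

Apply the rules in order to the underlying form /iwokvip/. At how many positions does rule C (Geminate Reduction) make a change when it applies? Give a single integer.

A Initial Consonant Epenthesis: [iwokvip] → [tiwokvip]
B Medial Vowel Deletion: [tiwokvip] → [twokvp]
C Geminate Reduction: no change — [twokvp]
D Progressive Voicing Assimilation: [twokvp] → [twokfp]
Rule C changed 0 position(s).

0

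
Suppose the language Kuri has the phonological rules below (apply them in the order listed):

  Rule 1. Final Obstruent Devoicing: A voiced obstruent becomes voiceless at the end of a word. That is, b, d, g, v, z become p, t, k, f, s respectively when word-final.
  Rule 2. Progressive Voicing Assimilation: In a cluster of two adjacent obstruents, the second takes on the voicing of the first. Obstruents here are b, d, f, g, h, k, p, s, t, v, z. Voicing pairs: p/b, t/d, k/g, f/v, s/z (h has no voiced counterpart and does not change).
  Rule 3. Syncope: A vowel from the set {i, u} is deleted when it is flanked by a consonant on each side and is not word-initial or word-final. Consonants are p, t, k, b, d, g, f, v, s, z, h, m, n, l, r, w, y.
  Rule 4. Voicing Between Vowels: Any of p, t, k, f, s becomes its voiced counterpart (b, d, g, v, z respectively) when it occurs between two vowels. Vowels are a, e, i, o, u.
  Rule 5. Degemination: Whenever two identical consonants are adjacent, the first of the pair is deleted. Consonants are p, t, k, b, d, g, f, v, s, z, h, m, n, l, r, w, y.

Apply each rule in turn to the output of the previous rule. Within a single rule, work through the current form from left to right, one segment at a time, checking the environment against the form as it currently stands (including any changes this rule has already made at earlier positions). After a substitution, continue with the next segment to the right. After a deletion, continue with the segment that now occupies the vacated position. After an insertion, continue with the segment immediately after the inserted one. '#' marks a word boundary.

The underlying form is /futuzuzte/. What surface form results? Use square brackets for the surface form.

Rule 1 Final Obstruent Devoicing: no change — [futuzuzte]
Rule 2 Progressive Voicing Assimilation: [futuzuzte] → [futuzuzde]
Rule 3 Syncope: [futuzuzde] → [ftzzde]
Rule 4 Voicing Between Vowels: no change — [ftzzde]
Rule 5 Degemination: [ftzzde] → [ftzde]

[ftzde]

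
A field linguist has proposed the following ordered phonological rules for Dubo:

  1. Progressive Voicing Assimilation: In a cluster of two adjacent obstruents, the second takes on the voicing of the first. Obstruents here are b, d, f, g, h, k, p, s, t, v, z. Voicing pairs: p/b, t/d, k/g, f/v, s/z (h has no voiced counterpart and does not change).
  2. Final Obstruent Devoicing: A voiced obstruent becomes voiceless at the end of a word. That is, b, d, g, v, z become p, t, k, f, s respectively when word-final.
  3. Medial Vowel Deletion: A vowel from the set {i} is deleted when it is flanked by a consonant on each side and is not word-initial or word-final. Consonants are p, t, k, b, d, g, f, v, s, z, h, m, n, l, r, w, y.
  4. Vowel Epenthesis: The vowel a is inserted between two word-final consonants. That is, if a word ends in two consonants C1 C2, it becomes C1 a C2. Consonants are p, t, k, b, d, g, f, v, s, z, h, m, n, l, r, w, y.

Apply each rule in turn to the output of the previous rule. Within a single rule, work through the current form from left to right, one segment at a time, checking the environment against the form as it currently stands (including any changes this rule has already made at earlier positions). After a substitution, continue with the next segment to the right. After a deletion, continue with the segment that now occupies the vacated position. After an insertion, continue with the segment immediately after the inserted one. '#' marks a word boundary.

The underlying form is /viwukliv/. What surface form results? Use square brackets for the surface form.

[vwuklaf]

1 Progressive Voicing Assimilation: no change — [viwukliv]
2 Final Obstruent Devoicing: [viwukliv] → [viwuklif]
3 Medial Vowel Deletion: [viwuklif] → [vwuklf]
4 Vowel Epenthesis: [vwuklf] → [vwuklaf]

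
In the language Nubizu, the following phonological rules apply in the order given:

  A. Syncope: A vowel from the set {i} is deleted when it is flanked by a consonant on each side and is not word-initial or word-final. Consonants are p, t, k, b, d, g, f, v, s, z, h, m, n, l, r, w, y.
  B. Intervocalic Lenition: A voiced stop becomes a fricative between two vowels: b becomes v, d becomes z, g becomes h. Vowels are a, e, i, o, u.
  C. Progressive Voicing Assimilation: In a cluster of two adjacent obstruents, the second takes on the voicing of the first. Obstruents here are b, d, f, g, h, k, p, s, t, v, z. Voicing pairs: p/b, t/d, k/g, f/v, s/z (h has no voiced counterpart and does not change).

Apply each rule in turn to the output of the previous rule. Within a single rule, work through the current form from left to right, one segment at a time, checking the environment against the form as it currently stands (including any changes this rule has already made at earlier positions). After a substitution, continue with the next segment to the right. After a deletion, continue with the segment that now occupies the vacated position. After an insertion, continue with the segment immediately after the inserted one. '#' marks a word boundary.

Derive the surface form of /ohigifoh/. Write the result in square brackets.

[ohkfoh]

A Syncope: [ohigifoh] → [ohgfoh]
B Intervocalic Lenition: no change — [ohgfoh]
C Progressive Voicing Assimilation: [ohgfoh] → [ohkfoh]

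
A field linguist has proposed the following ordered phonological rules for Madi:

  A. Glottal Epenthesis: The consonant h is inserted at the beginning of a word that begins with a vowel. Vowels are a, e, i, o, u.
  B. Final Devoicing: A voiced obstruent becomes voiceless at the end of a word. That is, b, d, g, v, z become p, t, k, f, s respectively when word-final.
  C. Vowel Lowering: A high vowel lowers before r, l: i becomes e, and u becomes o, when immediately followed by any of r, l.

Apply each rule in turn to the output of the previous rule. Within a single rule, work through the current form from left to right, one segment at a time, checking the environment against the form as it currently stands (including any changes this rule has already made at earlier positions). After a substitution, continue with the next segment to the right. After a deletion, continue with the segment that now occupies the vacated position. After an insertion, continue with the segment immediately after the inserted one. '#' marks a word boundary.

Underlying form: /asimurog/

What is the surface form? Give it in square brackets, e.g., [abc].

[hasimorok]

A Glottal Epenthesis: [asimurog] → [hasimurog]
B Final Devoicing: [hasimurog] → [hasimurok]
C Vowel Lowering: [hasimurok] → [hasimorok]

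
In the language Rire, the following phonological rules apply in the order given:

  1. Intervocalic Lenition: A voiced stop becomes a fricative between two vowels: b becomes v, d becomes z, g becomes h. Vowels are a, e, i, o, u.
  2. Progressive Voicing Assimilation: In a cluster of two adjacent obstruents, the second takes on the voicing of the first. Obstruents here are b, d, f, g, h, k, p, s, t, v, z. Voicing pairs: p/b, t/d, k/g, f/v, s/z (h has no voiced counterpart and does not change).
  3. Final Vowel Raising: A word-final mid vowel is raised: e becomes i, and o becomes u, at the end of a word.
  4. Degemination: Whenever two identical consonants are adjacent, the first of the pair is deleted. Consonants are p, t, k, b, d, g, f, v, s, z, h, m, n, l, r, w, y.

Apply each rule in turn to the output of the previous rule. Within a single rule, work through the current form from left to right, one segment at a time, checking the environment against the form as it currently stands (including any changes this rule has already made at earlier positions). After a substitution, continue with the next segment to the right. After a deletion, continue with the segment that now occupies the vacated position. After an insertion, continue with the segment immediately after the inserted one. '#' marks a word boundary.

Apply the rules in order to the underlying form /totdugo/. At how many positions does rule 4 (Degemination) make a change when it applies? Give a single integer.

1

1 Intervocalic Lenition: [totdugo] → [totduho]
2 Progressive Voicing Assimilation: [totduho] → [tottuho]
3 Final Vowel Raising: [tottuho] → [tottuhu]
4 Degemination: [tottuhu] → [totuhu]
Rule 4 changed 1 position(s).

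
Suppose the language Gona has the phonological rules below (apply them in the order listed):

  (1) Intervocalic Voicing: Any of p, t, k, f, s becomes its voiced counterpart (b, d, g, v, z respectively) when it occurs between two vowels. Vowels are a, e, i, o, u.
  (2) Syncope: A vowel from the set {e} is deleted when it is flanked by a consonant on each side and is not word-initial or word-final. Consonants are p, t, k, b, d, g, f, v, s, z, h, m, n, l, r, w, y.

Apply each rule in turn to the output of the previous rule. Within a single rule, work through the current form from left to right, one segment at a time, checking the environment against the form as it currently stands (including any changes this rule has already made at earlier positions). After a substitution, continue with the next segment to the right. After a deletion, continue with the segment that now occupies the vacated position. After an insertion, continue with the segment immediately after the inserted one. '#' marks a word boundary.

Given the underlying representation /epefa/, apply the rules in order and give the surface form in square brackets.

[ebva]

(1) Intervocalic Voicing: [epefa] → [ebeva]
(2) Syncope: [ebeva] → [ebva]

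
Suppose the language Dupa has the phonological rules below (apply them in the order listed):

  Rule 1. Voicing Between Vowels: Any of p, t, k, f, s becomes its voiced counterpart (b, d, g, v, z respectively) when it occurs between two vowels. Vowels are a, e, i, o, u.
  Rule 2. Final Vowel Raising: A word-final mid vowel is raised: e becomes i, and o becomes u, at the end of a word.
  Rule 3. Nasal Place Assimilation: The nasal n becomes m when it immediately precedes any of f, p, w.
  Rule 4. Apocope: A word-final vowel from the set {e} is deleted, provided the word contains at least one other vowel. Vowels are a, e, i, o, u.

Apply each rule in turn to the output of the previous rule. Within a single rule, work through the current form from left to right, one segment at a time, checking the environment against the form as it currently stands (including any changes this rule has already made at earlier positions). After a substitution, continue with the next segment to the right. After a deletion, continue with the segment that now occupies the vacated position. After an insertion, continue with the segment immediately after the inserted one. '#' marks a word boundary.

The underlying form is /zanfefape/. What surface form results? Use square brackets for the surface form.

[zamfevabi]

Rule 1 Voicing Between Vowels: [zanfefape] → [zanfevabe]
Rule 2 Final Vowel Raising: [zanfevabe] → [zanfevabi]
Rule 3 Nasal Place Assimilation: [zanfevabi] → [zamfevabi]
Rule 4 Apocope: no change — [zamfevabi]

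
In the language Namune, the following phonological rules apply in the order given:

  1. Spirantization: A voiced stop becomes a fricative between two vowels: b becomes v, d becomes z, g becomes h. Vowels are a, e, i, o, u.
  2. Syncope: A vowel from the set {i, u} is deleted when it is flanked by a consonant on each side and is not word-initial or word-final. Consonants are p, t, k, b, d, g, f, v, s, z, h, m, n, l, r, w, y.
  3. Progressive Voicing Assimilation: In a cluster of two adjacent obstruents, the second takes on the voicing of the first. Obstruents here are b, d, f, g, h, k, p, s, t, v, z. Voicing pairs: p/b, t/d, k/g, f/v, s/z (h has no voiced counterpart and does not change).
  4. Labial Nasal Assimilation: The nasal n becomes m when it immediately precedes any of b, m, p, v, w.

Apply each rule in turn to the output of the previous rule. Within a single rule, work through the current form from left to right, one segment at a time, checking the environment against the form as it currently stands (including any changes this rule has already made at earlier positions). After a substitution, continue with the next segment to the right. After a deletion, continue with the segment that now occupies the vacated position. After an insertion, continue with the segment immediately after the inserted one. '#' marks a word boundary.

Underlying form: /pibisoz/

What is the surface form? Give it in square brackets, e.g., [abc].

1 Spirantization: [pibisoz] → [pivisoz]
2 Syncope: [pivisoz] → [pvsoz]
3 Progressive Voicing Assimilation: [pvsoz] → [pfsoz]
4 Labial Nasal Assimilation: no change — [pfsoz]

[pfsoz]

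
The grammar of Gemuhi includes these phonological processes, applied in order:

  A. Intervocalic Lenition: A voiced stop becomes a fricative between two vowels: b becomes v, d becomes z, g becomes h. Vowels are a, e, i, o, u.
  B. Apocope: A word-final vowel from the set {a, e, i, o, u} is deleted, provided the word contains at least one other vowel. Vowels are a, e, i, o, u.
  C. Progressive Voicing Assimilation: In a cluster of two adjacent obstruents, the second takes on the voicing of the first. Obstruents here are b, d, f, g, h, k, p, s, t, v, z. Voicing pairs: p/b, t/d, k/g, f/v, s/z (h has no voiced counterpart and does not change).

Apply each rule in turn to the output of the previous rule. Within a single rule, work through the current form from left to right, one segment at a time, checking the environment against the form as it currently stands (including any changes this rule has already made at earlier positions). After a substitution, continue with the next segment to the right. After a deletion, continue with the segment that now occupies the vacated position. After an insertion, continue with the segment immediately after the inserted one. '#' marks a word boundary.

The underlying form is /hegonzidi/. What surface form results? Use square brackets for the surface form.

[hehonziz]

A Intervocalic Lenition: [hegonzidi] → [hehonzizi]
B Apocope: [hehonzizi] → [hehonziz]
C Progressive Voicing Assimilation: no change — [hehonziz]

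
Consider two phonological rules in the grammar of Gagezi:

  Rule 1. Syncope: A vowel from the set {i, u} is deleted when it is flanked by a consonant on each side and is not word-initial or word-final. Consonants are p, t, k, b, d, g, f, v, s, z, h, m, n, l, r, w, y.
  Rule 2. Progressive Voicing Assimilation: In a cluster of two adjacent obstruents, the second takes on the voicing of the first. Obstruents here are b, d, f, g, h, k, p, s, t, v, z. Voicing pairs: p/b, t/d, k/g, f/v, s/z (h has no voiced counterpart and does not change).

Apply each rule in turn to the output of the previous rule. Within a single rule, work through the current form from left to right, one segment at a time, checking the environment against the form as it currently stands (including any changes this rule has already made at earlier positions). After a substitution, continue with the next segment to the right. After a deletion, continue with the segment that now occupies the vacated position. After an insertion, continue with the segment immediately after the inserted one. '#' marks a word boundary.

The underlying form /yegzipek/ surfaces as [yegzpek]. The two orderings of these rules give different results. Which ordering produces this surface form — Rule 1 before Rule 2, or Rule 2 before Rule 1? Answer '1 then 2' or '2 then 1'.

2 then 1

Order 1 then 2:
  1 Syncope: [yegzipek] → [yegzpek]
  2 Progressive Voicing Assimilation: [yegzpek] → [yegzbek]
  result: [yegzbek]
Order 2 then 1:
  2 Progressive Voicing Assimilation: no change — [yegzipek]
  1 Syncope: [yegzipek] → [yegzpek]
  result: [yegzpek]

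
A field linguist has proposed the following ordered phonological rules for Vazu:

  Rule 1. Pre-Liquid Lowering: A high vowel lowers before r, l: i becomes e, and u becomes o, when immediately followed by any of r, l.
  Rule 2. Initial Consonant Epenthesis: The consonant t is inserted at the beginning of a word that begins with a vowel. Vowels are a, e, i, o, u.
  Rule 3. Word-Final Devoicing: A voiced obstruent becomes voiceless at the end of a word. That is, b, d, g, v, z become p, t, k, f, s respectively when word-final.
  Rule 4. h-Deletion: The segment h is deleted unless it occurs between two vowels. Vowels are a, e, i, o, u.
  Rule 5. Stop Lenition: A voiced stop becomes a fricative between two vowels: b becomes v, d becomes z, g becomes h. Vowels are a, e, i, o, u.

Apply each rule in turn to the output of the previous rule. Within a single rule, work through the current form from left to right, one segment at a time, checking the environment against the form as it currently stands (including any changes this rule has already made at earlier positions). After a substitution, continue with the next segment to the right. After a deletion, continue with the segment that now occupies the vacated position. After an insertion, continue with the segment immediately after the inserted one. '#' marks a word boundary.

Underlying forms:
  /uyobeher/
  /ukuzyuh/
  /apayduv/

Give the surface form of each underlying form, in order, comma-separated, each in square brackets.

/uyobeher/:
  Rule 1 Pre-Liquid Lowering: no change — [uyobeher]
  Rule 2 Initial Consonant Epenthesis: [uyobeher] → [tuyobeher]
  Rule 3 Word-Final Devoicing: no change — [tuyobeher]
  Rule 4 h-Deletion: no change — [tuyobeher]
  Rule 5 Stop Lenition: [tuyobeher] → [tuyoveher]
/ukuzyuh/:
  Rule 1 Pre-Liquid Lowering: no change — [ukuzyuh]
  Rule 2 Initial Consonant Epenthesis: [ukuzyuh] → [tukuzyuh]
  Rule 3 Word-Final Devoicing: no change — [tukuzyuh]
  Rule 4 h-Deletion: [tukuzyuh] → [tukuzyu]
  Rule 5 Stop Lenition: no change — [tukuzyu]
/apayduv/:
  Rule 1 Pre-Liquid Lowering: no change — [apayduv]
  Rule 2 Initial Consonant Epenthesis: [apayduv] → [tapayduv]
  Rule 3 Word-Final Devoicing: [tapayduv] → [tapayduf]
  Rule 4 h-Deletion: no change — [tapayduf]
  Rule 5 Stop Lenition: no change — [tapayduf]

[tuyoveher], [tukuzyu], [tapayduf]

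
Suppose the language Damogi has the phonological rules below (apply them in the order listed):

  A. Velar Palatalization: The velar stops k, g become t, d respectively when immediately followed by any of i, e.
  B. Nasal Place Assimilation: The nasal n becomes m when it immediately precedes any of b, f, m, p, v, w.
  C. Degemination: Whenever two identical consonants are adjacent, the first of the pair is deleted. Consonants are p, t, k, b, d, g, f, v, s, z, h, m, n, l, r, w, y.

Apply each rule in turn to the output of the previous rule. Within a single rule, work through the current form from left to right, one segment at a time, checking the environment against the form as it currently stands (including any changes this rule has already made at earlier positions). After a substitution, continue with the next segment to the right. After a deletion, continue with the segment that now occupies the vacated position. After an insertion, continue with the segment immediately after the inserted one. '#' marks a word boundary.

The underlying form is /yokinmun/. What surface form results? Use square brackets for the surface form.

A Velar Palatalization: [yokinmun] → [yotinmun]
B Nasal Place Assimilation: [yotinmun] → [yotimmun]
C Degemination: [yotimmun] → [yotimun]

[yotimun]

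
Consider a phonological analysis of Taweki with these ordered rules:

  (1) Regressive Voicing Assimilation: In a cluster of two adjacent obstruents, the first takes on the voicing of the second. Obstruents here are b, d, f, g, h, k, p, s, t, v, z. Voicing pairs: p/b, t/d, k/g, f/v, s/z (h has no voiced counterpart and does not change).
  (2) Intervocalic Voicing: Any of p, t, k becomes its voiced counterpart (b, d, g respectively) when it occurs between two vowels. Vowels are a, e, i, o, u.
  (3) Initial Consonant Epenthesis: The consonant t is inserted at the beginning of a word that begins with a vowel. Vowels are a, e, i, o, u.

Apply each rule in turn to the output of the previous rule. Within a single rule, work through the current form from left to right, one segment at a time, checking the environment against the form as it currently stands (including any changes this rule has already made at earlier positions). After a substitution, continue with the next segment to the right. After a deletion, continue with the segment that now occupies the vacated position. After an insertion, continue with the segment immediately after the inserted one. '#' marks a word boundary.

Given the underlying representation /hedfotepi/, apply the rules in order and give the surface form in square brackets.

(1) Regressive Voicing Assimilation: [hedfotepi] → [hetfotepi]
(2) Intervocalic Voicing: [hetfotepi] → [hetfodebi]
(3) Initial Consonant Epenthesis: no change — [hetfodebi]

[hetfodebi]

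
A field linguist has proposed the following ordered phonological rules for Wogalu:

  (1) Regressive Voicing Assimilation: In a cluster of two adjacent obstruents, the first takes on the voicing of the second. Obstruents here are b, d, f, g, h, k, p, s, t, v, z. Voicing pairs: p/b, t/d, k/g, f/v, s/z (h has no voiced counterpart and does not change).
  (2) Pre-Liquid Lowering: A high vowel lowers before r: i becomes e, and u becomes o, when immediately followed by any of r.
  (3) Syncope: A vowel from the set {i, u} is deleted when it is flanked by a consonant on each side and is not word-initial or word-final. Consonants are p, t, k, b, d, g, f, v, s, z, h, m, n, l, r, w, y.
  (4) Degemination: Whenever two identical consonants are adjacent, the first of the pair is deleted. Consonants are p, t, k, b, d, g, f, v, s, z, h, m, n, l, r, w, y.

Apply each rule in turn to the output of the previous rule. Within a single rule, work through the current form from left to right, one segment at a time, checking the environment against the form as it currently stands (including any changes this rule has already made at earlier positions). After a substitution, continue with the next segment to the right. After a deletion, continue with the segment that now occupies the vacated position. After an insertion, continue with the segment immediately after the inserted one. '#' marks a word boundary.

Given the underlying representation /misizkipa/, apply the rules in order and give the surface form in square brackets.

[mskpa]

(1) Regressive Voicing Assimilation: [misizkipa] → [misiskipa]
(2) Pre-Liquid Lowering: no change — [misiskipa]
(3) Syncope: [misiskipa] → [msskpa]
(4) Degemination: [msskpa] → [mskpa]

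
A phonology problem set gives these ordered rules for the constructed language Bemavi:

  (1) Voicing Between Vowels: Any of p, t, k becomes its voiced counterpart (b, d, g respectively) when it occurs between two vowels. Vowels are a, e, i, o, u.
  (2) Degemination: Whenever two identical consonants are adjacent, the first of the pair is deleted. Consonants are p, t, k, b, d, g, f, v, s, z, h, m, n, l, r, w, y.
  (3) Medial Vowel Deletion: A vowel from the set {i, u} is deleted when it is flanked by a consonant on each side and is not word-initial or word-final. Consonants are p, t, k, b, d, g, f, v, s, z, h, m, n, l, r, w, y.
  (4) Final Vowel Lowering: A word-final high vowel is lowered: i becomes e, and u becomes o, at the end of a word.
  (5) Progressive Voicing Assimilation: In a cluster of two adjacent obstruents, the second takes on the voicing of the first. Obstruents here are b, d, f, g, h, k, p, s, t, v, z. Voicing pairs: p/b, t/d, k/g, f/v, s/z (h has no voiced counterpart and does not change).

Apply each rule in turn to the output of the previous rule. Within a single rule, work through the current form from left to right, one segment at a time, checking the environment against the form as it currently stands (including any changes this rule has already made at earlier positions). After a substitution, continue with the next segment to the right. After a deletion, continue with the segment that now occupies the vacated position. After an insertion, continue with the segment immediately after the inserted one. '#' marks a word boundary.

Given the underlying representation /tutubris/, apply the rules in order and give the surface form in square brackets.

[ttprs]

(1) Voicing Between Vowels: [tutubris] → [tudubris]
(2) Degemination: no change — [tudubris]
(3) Medial Vowel Deletion: [tudubris] → [tdbrs]
(4) Final Vowel Lowering: no change — [tdbrs]
(5) Progressive Voicing Assimilation: [tdbrs] → [ttprs]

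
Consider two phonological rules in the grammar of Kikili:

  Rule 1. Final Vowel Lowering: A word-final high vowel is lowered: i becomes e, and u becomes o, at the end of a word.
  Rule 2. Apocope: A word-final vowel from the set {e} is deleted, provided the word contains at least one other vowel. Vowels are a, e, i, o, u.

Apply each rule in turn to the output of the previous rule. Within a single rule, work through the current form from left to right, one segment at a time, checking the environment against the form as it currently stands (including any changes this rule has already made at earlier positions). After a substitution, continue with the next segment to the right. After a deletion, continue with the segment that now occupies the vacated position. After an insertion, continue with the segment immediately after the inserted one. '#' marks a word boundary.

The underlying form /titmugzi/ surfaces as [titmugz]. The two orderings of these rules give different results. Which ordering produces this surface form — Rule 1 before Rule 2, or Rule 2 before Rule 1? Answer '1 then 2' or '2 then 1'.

Order 1 then 2:
  1 Final Vowel Lowering: [titmugzi] → [titmugze]
  2 Apocope: [titmugze] → [titmugz]
  result: [titmugz]
Order 2 then 1:
  2 Apocope: no change — [titmugzi]
  1 Final Vowel Lowering: [titmugzi] → [titmugze]
  result: [titmugze]

1 then 2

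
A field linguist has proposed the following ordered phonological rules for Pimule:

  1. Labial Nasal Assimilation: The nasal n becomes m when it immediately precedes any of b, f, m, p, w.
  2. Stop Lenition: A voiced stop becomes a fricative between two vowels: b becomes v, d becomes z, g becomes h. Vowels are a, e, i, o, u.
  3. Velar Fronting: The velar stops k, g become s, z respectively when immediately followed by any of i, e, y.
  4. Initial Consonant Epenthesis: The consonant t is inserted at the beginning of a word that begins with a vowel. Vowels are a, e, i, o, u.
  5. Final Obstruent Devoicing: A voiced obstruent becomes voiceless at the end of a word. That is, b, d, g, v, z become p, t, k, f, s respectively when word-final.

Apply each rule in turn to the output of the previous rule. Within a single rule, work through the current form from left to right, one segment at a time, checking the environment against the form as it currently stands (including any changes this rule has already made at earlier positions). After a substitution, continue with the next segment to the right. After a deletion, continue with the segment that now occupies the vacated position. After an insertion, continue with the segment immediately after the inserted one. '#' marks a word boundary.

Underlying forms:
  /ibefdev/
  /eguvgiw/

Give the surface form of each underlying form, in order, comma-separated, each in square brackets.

[tivefdef], [tehuvziw]

/ibefdev/:
  1 Labial Nasal Assimilation: no change — [ibefdev]
  2 Stop Lenition: [ibefdev] → [ivefdev]
  3 Velar Fronting: no change — [ivefdev]
  4 Initial Consonant Epenthesis: [ivefdev] → [tivefdev]
  5 Final Obstruent Devoicing: [tivefdev] → [tivefdef]
/eguvgiw/:
  1 Labial Nasal Assimilation: no change — [eguvgiw]
  2 Stop Lenition: [eguvgiw] → [ehuvgiw]
  3 Velar Fronting: [ehuvgiw] → [ehuvziw]
  4 Initial Consonant Epenthesis: [ehuvziw] → [tehuvziw]
  5 Final Obstruent Devoicing: no change — [tehuvziw]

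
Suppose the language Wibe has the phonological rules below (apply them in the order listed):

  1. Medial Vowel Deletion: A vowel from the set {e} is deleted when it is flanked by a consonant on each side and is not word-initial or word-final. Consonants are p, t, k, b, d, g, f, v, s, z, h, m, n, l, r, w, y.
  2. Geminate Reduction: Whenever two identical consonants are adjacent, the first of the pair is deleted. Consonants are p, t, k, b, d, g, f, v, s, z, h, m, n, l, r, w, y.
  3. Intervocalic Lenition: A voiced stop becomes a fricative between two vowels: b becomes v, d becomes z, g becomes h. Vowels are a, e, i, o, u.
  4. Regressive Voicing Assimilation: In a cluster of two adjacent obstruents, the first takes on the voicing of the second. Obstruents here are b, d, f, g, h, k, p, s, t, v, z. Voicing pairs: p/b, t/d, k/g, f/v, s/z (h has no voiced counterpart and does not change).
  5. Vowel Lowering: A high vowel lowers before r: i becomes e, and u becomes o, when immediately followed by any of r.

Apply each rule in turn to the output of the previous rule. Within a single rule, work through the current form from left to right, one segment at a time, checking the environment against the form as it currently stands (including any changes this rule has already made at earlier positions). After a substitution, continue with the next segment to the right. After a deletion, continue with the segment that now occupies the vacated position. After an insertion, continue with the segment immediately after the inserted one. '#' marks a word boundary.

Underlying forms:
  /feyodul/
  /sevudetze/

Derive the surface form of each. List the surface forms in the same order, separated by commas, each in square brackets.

/feyodul/:
  1 Medial Vowel Deletion: [feyodul] → [fyodul]
  2 Geminate Reduction: no change — [fyodul]
  3 Intervocalic Lenition: [fyodul] → [fyozul]
  4 Regressive Voicing Assimilation: no change — [fyozul]
  5 Vowel Lowering: no change — [fyozul]
/sevudetze/:
  1 Medial Vowel Deletion: [sevudetze] → [svudtze]
  2 Geminate Reduction: no change — [svudtze]
  3 Intervocalic Lenition: no change — [svudtze]
  4 Regressive Voicing Assimilation: [svudtze] → [zvutdze]
  5 Vowel Lowering: no change — [zvutdze]

[fyozul], [zvutdze]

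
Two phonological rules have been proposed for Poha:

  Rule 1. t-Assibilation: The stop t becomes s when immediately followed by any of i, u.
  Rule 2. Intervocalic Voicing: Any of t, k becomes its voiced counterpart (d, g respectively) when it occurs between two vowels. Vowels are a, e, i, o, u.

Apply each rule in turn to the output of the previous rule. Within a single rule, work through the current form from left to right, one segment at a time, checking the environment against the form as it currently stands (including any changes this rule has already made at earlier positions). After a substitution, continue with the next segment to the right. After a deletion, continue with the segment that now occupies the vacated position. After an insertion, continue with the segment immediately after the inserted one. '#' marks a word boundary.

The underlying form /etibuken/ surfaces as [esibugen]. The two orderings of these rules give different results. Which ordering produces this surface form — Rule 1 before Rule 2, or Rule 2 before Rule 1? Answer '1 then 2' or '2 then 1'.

Order 1 then 2:
  1 t-Assibilation: [etibuken] → [esibuken]
  2 Intervocalic Voicing: [esibuken] → [esibugen]
  result: [esibugen]
Order 2 then 1:
  2 Intervocalic Voicing: [etibuken] → [edibugen]
  1 t-Assibilation: no change — [edibugen]
  result: [edibugen]

1 then 2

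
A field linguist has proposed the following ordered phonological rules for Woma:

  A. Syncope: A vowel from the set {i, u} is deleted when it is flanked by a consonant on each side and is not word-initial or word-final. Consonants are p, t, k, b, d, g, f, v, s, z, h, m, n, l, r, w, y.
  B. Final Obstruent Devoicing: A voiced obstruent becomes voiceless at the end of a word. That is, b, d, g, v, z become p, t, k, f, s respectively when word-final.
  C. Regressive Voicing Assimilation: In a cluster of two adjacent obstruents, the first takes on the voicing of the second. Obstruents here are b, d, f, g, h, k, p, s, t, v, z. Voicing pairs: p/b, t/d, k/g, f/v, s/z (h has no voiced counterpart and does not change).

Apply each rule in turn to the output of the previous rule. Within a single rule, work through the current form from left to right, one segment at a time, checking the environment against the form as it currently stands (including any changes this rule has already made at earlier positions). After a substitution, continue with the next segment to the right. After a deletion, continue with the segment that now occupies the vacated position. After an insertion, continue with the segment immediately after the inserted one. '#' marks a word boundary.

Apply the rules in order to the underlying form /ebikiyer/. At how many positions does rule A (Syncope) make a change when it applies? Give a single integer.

2

A Syncope: [ebikiyer] → [ebkyer]
B Final Obstruent Devoicing: no change — [ebkyer]
C Regressive Voicing Assimilation: [ebkyer] → [epkyer]
Rule A changed 2 position(s).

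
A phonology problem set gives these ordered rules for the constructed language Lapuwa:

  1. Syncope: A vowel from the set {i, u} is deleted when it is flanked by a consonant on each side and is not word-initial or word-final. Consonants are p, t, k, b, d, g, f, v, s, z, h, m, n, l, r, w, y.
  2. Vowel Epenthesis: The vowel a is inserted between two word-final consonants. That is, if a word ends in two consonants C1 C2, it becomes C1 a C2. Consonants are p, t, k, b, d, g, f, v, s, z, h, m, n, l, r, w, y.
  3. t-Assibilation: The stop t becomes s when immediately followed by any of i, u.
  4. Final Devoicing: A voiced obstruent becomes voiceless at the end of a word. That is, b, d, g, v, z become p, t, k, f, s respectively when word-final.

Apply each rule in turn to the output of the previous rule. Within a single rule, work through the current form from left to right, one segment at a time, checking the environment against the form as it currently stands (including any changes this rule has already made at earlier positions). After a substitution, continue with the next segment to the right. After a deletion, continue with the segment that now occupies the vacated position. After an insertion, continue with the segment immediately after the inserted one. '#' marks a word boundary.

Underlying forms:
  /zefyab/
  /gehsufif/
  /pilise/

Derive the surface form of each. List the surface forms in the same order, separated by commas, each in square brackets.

[zefyap], [gehsfaf], [plse]

/zefyab/:
  1 Syncope: no change — [zefyab]
  2 Vowel Epenthesis: no change — [zefyab]
  3 t-Assibilation: no change — [zefyab]
  4 Final Devoicing: [zefyab] → [zefyap]
/gehsufif/:
  1 Syncope: [gehsufif] → [gehsff]
  2 Vowel Epenthesis: [gehsff] → [gehsfaf]
  3 t-Assibilation: no change — [gehsfaf]
  4 Final Devoicing: no change — [gehsfaf]
/pilise/:
  1 Syncope: [pilise] → [plse]
  2 Vowel Epenthesis: no change — [plse]
  3 t-Assibilation: no change — [plse]
  4 Final Devoicing: no change — [plse]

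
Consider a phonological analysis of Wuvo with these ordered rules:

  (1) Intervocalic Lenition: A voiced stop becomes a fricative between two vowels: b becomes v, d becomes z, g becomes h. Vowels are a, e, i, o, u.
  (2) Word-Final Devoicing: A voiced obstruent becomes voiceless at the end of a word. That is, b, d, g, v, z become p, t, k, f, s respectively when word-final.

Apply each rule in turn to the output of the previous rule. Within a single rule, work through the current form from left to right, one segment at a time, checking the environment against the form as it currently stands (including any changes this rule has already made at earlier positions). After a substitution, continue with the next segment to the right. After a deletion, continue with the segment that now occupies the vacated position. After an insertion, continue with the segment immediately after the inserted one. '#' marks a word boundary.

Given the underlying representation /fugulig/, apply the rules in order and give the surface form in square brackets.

[fuhulik]

(1) Intervocalic Lenition: [fugulig] → [fuhulig]
(2) Word-Final Devoicing: [fuhulig] → [fuhulik]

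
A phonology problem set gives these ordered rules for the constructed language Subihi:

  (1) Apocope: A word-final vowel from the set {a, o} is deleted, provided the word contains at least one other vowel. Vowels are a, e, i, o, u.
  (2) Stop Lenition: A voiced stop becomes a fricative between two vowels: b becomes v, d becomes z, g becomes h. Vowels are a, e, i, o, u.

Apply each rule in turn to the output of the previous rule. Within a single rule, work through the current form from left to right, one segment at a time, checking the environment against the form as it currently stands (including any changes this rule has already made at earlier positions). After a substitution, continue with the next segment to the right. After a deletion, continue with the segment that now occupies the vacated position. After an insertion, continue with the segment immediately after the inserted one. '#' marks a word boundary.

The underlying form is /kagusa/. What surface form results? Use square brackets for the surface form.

[kahus]

(1) Apocope: [kagusa] → [kagus]
(2) Stop Lenition: [kagus] → [kahus]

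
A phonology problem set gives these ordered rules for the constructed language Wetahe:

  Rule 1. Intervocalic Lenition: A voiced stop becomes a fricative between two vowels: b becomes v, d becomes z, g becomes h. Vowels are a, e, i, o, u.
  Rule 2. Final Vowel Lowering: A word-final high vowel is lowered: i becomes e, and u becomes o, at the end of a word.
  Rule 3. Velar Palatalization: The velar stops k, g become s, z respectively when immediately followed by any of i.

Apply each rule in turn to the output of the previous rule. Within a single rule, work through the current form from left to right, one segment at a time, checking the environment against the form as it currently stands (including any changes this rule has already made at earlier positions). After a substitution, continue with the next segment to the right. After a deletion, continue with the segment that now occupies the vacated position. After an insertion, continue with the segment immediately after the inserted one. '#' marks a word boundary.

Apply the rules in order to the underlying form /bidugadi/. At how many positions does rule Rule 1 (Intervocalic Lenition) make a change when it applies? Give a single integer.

3

Rule 1 Intervocalic Lenition: [bidugadi] → [bizuhazi]
Rule 2 Final Vowel Lowering: [bizuhazi] → [bizuhaze]
Rule 3 Velar Palatalization: no change — [bizuhaze]
Rule Rule 1 changed 3 position(s).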